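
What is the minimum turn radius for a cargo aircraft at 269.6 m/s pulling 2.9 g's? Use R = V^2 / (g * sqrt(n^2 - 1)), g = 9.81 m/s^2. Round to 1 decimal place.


Step 1: V^2 = 269.6^2 = 72684.16
Step 2: n^2 - 1 = 2.9^2 - 1 = 7.41
Step 3: sqrt(7.41) = 2.722132
Step 4: R = 72684.16 / (9.81 * 2.722132) = 2721.8 m

2721.8


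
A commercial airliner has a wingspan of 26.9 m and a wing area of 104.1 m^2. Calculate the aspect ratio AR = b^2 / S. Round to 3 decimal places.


Step 1: b^2 = 26.9^2 = 723.61
Step 2: AR = 723.61 / 104.1 = 6.951

6.951


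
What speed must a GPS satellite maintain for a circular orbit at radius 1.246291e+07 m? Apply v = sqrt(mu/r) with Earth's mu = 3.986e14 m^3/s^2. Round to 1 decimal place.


Step 1: mu / r = 3.986e14 / 1.246291e+07 = 31982899.6599
Step 2: v = sqrt(31982899.6599) = 5655.3 m/s

5655.3


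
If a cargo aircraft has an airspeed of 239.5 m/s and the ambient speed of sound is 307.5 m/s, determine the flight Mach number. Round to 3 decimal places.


Step 1: M = V / a = 239.5 / 307.5
Step 2: M = 0.779

0.779


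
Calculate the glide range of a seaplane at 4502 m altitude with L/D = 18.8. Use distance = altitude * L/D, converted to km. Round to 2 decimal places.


Step 1: Glide distance = altitude * L/D = 4502 * 18.8 = 84637.6 m
Step 2: Convert to km: 84637.6 / 1000 = 84.64 km

84.64


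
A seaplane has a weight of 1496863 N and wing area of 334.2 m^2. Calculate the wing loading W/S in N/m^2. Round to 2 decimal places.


Step 1: Wing loading = W / S = 1496863 / 334.2
Step 2: Wing loading = 4478.94 N/m^2

4478.94


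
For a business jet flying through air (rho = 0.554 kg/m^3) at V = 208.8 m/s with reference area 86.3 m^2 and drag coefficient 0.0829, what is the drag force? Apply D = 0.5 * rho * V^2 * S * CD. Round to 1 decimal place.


Step 1: Dynamic pressure q = 0.5 * 0.554 * 208.8^2 = 12076.4909 Pa
Step 2: Drag D = q * S * CD = 12076.4909 * 86.3 * 0.0829
Step 3: D = 86398.5 N

86398.5


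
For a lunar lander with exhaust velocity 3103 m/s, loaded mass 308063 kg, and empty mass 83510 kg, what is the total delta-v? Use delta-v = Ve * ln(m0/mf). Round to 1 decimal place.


Step 1: Mass ratio m0/mf = 308063 / 83510 = 3.688935
Step 2: ln(3.688935) = 1.305338
Step 3: delta-v = 3103 * 1.305338 = 4050.5 m/s

4050.5


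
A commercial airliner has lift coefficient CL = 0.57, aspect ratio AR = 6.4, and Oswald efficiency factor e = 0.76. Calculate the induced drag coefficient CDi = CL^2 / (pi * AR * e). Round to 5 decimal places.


Step 1: CL^2 = 0.57^2 = 0.3249
Step 2: pi * AR * e = 3.14159 * 6.4 * 0.76 = 15.280707
Step 3: CDi = 0.3249 / 15.280707 = 0.02126

0.02126


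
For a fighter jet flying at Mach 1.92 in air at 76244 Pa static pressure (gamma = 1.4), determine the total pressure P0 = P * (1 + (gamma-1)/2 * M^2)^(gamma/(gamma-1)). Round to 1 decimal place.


Step 1: (gamma-1)/2 * M^2 = 0.2 * 3.6864 = 0.73728
Step 2: 1 + 0.73728 = 1.73728
Step 3: Exponent gamma/(gamma-1) = 3.5
Step 4: P0 = 76244 * 1.73728^3.5 = 526926.5 Pa

526926.5


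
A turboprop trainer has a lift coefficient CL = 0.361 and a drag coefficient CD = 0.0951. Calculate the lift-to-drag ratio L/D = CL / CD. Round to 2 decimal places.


Step 1: L/D = CL / CD = 0.361 / 0.0951
Step 2: L/D = 3.80

3.80


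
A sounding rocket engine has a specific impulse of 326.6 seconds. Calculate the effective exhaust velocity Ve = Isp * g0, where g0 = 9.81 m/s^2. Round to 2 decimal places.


Step 1: Ve = Isp * g0 = 326.6 * 9.81
Step 2: Ve = 3203.95 m/s

3203.95


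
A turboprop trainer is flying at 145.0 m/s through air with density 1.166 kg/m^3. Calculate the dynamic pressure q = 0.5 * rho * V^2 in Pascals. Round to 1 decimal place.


Step 1: V^2 = 145.0^2 = 21025.0
Step 2: q = 0.5 * 1.166 * 21025.0
Step 3: q = 12257.6 Pa

12257.6


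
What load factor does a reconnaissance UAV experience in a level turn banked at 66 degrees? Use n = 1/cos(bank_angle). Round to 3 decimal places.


Step 1: Convert 66 degrees to radians = 1.151917
Step 2: cos(66 deg) = 0.406737
Step 3: n = 1 / 0.406737 = 2.459

2.459


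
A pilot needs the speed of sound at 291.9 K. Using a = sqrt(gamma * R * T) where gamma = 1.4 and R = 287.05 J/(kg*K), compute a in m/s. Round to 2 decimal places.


Step 1: gamma * R * T = 1.4 * 287.05 * 291.9 = 117305.853
Step 2: a = sqrt(117305.853) = 342.50 m/s

342.50


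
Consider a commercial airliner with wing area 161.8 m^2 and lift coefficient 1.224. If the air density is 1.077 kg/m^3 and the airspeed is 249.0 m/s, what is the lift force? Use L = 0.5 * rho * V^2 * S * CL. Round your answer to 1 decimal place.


Step 1: Calculate dynamic pressure q = 0.5 * 1.077 * 249.0^2 = 0.5 * 1.077 * 62001.0 = 33387.5385 Pa
Step 2: Multiply by wing area and lift coefficient: L = 33387.5385 * 161.8 * 1.224
Step 3: L = 5402103.7293 * 1.224 = 6612175.0 N

6612175.0


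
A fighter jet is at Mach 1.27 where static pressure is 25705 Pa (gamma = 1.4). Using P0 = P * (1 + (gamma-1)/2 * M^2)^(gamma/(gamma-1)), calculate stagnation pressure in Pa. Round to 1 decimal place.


Step 1: (gamma-1)/2 * M^2 = 0.2 * 1.6129 = 0.32258
Step 2: 1 + 0.32258 = 1.32258
Step 3: Exponent gamma/(gamma-1) = 3.5
Step 4: P0 = 25705 * 1.32258^3.5 = 68390.3 Pa

68390.3


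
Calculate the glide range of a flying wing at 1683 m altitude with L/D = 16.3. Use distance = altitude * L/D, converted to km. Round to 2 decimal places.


Step 1: Glide distance = altitude * L/D = 1683 * 16.3 = 27432.9 m
Step 2: Convert to km: 27432.9 / 1000 = 27.43 km

27.43


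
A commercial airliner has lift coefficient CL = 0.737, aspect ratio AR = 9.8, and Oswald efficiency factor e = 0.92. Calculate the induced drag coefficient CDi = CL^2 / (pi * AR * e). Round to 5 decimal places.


Step 1: CL^2 = 0.737^2 = 0.543169
Step 2: pi * AR * e = 3.14159 * 9.8 * 0.92 = 28.324599
Step 3: CDi = 0.543169 / 28.324599 = 0.01918

0.01918


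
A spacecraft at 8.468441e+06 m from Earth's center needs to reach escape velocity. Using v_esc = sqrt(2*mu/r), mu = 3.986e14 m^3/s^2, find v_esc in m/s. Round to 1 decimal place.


Step 1: 2*mu/r = 2 * 3.986e14 / 8.468441e+06 = 94137752.1553
Step 2: v_esc = sqrt(94137752.1553) = 9702.5 m/s

9702.5


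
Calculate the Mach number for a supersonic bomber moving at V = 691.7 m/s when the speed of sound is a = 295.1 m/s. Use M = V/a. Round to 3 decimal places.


Step 1: M = V / a = 691.7 / 295.1
Step 2: M = 2.344

2.344


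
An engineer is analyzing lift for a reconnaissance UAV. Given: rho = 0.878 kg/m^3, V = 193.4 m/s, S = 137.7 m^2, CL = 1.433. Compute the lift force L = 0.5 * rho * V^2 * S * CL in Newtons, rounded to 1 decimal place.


Step 1: Calculate dynamic pressure q = 0.5 * 0.878 * 193.4^2 = 0.5 * 0.878 * 37403.56 = 16420.1628 Pa
Step 2: Multiply by wing area and lift coefficient: L = 16420.1628 * 137.7 * 1.433
Step 3: L = 2261056.4231 * 1.433 = 3240093.9 N

3240093.9


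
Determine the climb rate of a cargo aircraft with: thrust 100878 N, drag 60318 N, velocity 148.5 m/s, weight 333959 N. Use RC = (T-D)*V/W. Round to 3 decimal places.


Step 1: Excess thrust = T - D = 100878 - 60318 = 40560 N
Step 2: Excess power = 40560 * 148.5 = 6023160.0 W
Step 3: RC = 6023160.0 / 333959 = 18.036 m/s

18.036


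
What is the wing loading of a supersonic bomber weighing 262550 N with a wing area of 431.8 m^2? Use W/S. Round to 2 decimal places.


Step 1: Wing loading = W / S = 262550 / 431.8
Step 2: Wing loading = 608.04 N/m^2

608.04


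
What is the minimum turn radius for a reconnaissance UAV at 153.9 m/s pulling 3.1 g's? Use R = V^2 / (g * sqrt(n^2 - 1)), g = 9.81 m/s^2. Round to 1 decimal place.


Step 1: V^2 = 153.9^2 = 23685.21
Step 2: n^2 - 1 = 3.1^2 - 1 = 8.61
Step 3: sqrt(8.61) = 2.93428
Step 4: R = 23685.21 / (9.81 * 2.93428) = 822.8 m

822.8


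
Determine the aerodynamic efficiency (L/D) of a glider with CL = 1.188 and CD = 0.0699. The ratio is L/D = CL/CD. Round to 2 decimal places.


Step 1: L/D = CL / CD = 1.188 / 0.0699
Step 2: L/D = 17.00

17.00


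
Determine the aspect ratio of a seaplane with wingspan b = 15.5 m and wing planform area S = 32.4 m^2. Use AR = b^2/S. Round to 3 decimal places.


Step 1: b^2 = 15.5^2 = 240.25
Step 2: AR = 240.25 / 32.4 = 7.415

7.415


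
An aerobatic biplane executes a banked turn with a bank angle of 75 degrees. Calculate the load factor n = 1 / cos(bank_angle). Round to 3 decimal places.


Step 1: Convert 75 degrees to radians = 1.308997
Step 2: cos(75 deg) = 0.258819
Step 3: n = 1 / 0.258819 = 3.864

3.864


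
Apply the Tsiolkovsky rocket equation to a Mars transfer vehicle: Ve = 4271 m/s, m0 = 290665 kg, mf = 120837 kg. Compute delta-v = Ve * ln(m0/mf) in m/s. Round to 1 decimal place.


Step 1: Mass ratio m0/mf = 290665 / 120837 = 2.40543
Step 2: ln(2.40543) = 0.877729
Step 3: delta-v = 4271 * 0.877729 = 3748.8 m/s

3748.8


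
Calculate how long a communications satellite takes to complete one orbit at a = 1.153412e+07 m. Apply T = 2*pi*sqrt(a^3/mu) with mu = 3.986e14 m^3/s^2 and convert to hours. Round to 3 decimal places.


Step 1: a^3 / mu = 1.534452e+21 / 3.986e14 = 3.849604e+06
Step 2: sqrt(3.849604e+06) = 1962.0409 s
Step 3: T = 2*pi * 1962.0409 = 12327.87 s
Step 4: T in hours = 12327.87 / 3600 = 3.424 hours

3.424


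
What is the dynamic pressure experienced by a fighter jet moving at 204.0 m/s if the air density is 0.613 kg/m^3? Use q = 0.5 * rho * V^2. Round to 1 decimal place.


Step 1: V^2 = 204.0^2 = 41616.0
Step 2: q = 0.5 * 0.613 * 41616.0
Step 3: q = 12755.3 Pa

12755.3


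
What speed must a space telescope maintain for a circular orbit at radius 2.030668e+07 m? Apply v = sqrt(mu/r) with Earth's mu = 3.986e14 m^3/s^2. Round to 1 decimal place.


Step 1: mu / r = 3.986e14 / 2.030668e+07 = 19629008.7794
Step 2: v = sqrt(19629008.7794) = 4430.5 m/s

4430.5


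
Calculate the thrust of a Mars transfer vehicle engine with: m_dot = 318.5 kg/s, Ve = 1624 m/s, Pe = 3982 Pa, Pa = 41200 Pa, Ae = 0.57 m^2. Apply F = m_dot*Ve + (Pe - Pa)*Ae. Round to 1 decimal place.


Step 1: Momentum thrust = m_dot * Ve = 318.5 * 1624 = 517244.0 N
Step 2: Pressure thrust = (Pe - Pa) * Ae = (3982 - 41200) * 0.57 = -21214.26 N
Step 3: Total thrust F = 517244.0 + -21214.26 = 496029.7 N

496029.7


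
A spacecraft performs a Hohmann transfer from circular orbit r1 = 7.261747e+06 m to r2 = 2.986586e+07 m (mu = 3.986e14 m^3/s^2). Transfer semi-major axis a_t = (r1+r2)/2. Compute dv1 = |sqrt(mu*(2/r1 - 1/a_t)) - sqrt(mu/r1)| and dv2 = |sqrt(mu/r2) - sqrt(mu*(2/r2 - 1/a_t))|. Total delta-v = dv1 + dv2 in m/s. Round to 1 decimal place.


Step 1: Transfer semi-major axis a_t = (7.261747e+06 + 2.986586e+07) / 2 = 1.856380e+07 m
Step 2: v1 (circular at r1) = sqrt(mu/r1) = 7408.8 m/s
Step 3: v_t1 = sqrt(mu*(2/r1 - 1/a_t)) = 9397.28 m/s
Step 4: dv1 = |9397.28 - 7408.8| = 1988.48 m/s
Step 5: v2 (circular at r2) = 3653.26 m/s, v_t2 = 2284.91 m/s
Step 6: dv2 = |3653.26 - 2284.91| = 1368.36 m/s
Step 7: Total delta-v = 1988.48 + 1368.36 = 3356.8 m/s

3356.8


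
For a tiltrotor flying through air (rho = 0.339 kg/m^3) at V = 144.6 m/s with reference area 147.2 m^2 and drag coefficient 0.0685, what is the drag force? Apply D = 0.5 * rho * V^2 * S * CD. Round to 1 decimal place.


Step 1: Dynamic pressure q = 0.5 * 0.339 * 144.6^2 = 3544.1026 Pa
Step 2: Drag D = q * S * CD = 3544.1026 * 147.2 * 0.0685
Step 3: D = 35735.9 N

35735.9


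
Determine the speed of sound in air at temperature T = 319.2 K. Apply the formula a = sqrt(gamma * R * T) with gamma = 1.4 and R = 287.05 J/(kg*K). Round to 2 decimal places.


Step 1: gamma * R * T = 1.4 * 287.05 * 319.2 = 128276.904
Step 2: a = sqrt(128276.904) = 358.16 m/s

358.16


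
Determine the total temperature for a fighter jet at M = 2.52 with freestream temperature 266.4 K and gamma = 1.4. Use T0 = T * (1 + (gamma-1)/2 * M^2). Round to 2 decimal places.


Step 1: (gamma-1)/2 = 0.2
Step 2: M^2 = 6.3504
Step 3: 1 + 0.2 * 6.3504 = 2.27008
Step 4: T0 = 266.4 * 2.27008 = 604.75 K

604.75


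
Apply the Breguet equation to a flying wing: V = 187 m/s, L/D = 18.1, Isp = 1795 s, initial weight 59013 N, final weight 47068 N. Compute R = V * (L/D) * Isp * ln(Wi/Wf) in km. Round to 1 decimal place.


Step 1: Coefficient = V * (L/D) * Isp = 187 * 18.1 * 1795 = 6075536.5 m
Step 2: Wi/Wf = 59013 / 47068 = 1.253782
Step 3: ln(1.253782) = 0.226164
Step 4: R = 6075536.5 * 0.226164 = 1374070.0 m = 1374.1 km

1374.1


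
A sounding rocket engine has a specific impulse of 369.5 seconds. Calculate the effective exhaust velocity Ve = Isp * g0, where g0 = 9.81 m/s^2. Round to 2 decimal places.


Step 1: Ve = Isp * g0 = 369.5 * 9.81
Step 2: Ve = 3624.80 m/s

3624.80


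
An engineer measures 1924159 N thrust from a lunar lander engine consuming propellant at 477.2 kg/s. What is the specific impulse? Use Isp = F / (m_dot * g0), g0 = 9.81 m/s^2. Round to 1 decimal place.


Step 1: m_dot * g0 = 477.2 * 9.81 = 4681.33
Step 2: Isp = 1924159 / 4681.33 = 411.0 s

411.0


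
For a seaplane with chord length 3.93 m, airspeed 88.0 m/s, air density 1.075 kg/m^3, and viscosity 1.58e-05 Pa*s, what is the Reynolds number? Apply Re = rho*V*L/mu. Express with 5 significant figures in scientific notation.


Step 1: Numerator = rho * V * L = 1.075 * 88.0 * 3.93 = 371.778
Step 2: Re = 371.778 / 1.58e-05
Step 3: Re = 2.3530e+07

2.3530e+07


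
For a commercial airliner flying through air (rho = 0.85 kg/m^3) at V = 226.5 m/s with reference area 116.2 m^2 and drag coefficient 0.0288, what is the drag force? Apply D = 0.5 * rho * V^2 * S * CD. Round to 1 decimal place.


Step 1: Dynamic pressure q = 0.5 * 0.85 * 226.5^2 = 21803.4562 Pa
Step 2: Drag D = q * S * CD = 21803.4562 * 116.2 * 0.0288
Step 3: D = 72966.6 N

72966.6


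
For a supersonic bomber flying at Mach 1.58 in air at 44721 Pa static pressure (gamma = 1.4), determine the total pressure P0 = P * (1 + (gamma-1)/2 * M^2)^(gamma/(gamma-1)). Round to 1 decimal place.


Step 1: (gamma-1)/2 * M^2 = 0.2 * 2.4964 = 0.49928
Step 2: 1 + 0.49928 = 1.49928
Step 3: Exponent gamma/(gamma-1) = 3.5
Step 4: P0 = 44721 * 1.49928^3.5 = 184544.5 Pa

184544.5


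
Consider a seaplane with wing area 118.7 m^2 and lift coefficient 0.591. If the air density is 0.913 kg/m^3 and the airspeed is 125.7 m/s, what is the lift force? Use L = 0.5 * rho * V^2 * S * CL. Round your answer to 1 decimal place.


Step 1: Calculate dynamic pressure q = 0.5 * 0.913 * 125.7^2 = 0.5 * 0.913 * 15800.49 = 7212.9237 Pa
Step 2: Multiply by wing area and lift coefficient: L = 7212.9237 * 118.7 * 0.591
Step 3: L = 856174.0414 * 0.591 = 505998.9 N

505998.9


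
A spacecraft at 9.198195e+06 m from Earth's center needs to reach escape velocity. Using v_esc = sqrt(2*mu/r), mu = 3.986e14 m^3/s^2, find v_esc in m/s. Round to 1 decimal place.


Step 1: 2*mu/r = 2 * 3.986e14 / 9.198195e+06 = 86669178.029
Step 2: v_esc = sqrt(86669178.029) = 9309.6 m/s

9309.6


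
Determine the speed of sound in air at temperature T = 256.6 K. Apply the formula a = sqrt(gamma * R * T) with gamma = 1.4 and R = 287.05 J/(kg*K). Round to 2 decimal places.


Step 1: gamma * R * T = 1.4 * 287.05 * 256.6 = 103119.842
Step 2: a = sqrt(103119.842) = 321.12 m/s

321.12


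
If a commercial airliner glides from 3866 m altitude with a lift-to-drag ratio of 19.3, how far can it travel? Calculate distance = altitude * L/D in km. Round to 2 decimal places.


Step 1: Glide distance = altitude * L/D = 3866 * 19.3 = 74613.8 m
Step 2: Convert to km: 74613.8 / 1000 = 74.61 km

74.61


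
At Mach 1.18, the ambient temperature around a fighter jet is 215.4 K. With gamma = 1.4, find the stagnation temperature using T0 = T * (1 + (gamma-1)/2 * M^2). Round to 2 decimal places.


Step 1: (gamma-1)/2 = 0.2
Step 2: M^2 = 1.3924
Step 3: 1 + 0.2 * 1.3924 = 1.27848
Step 4: T0 = 215.4 * 1.27848 = 275.38 K

275.38


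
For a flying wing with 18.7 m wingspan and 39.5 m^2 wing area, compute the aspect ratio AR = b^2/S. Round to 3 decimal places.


Step 1: b^2 = 18.7^2 = 349.69
Step 2: AR = 349.69 / 39.5 = 8.853

8.853


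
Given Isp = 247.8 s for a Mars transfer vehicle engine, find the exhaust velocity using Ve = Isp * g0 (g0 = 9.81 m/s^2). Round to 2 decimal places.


Step 1: Ve = Isp * g0 = 247.8 * 9.81
Step 2: Ve = 2430.92 m/s

2430.92


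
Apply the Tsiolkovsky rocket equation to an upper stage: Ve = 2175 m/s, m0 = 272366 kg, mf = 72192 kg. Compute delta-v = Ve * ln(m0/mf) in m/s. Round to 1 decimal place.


Step 1: Mass ratio m0/mf = 272366 / 72192 = 3.7728
Step 2: ln(3.7728) = 1.327818
Step 3: delta-v = 2175 * 1.327818 = 2888.0 m/s

2888.0


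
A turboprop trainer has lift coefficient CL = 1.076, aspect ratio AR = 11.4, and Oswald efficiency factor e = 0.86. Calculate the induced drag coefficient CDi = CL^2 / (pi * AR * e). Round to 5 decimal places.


Step 1: CL^2 = 1.076^2 = 1.157776
Step 2: pi * AR * e = 3.14159 * 11.4 * 0.86 = 30.800174
Step 3: CDi = 1.157776 / 30.800174 = 0.03759

0.03759


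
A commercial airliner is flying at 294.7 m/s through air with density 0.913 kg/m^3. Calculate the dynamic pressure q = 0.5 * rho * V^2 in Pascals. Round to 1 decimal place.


Step 1: V^2 = 294.7^2 = 86848.09
Step 2: q = 0.5 * 0.913 * 86848.09
Step 3: q = 39646.2 Pa

39646.2


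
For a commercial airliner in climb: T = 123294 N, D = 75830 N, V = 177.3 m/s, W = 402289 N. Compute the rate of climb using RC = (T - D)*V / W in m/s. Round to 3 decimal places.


Step 1: Excess thrust = T - D = 123294 - 75830 = 47464 N
Step 2: Excess power = 47464 * 177.3 = 8415367.2 W
Step 3: RC = 8415367.2 / 402289 = 20.919 m/s

20.919


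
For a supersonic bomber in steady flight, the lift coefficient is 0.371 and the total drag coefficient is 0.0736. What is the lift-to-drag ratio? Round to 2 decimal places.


Step 1: L/D = CL / CD = 0.371 / 0.0736
Step 2: L/D = 5.04

5.04


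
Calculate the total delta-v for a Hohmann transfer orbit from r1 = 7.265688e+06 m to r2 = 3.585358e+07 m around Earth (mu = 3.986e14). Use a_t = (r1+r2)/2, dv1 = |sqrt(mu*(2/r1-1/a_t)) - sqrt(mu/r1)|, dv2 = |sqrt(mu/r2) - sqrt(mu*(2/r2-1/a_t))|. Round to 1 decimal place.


Step 1: Transfer semi-major axis a_t = (7.265688e+06 + 3.585358e+07) / 2 = 2.155963e+07 m
Step 2: v1 (circular at r1) = sqrt(mu/r1) = 7406.79 m/s
Step 3: v_t1 = sqrt(mu*(2/r1 - 1/a_t)) = 9551.59 m/s
Step 4: dv1 = |9551.59 - 7406.79| = 2144.8 m/s
Step 5: v2 (circular at r2) = 3334.28 m/s, v_t2 = 1935.62 m/s
Step 6: dv2 = |3334.28 - 1935.62| = 1398.66 m/s
Step 7: Total delta-v = 2144.8 + 1398.66 = 3543.5 m/s

3543.5


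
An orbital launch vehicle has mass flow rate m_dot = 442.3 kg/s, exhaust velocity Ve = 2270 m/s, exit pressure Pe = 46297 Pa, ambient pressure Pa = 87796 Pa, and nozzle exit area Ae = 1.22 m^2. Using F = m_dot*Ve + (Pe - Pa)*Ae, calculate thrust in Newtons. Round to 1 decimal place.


Step 1: Momentum thrust = m_dot * Ve = 442.3 * 2270 = 1004021.0 N
Step 2: Pressure thrust = (Pe - Pa) * Ae = (46297 - 87796) * 1.22 = -50628.78 N
Step 3: Total thrust F = 1004021.0 + -50628.78 = 953392.2 N

953392.2


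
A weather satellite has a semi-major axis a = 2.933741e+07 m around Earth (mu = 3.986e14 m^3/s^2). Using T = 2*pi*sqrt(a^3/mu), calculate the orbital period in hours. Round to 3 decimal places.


Step 1: a^3 / mu = 2.525023e+22 / 3.986e14 = 6.334729e+07
Step 2: sqrt(6.334729e+07) = 7959.1009 s
Step 3: T = 2*pi * 7959.1009 = 50008.51 s
Step 4: T in hours = 50008.51 / 3600 = 13.891 hours

13.891


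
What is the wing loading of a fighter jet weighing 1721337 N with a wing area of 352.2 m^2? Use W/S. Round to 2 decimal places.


Step 1: Wing loading = W / S = 1721337 / 352.2
Step 2: Wing loading = 4887.39 N/m^2

4887.39


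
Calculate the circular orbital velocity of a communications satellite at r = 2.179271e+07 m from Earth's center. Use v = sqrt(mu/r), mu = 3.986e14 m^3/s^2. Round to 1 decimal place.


Step 1: mu / r = 3.986e14 / 2.179271e+07 = 18290520.0868
Step 2: v = sqrt(18290520.0868) = 4276.7 m/s

4276.7


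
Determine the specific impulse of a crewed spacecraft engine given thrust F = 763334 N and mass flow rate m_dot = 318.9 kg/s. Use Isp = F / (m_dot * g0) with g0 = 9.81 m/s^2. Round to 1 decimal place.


Step 1: m_dot * g0 = 318.9 * 9.81 = 3128.41
Step 2: Isp = 763334 / 3128.41 = 244.0 s

244.0


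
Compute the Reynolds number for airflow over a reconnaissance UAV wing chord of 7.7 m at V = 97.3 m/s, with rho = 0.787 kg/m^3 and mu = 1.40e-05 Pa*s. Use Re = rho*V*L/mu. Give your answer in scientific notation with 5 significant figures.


Step 1: Numerator = rho * V * L = 0.787 * 97.3 * 7.7 = 589.62827
Step 2: Re = 589.62827 / 1.40e-05
Step 3: Re = 4.2116e+07

4.2116e+07


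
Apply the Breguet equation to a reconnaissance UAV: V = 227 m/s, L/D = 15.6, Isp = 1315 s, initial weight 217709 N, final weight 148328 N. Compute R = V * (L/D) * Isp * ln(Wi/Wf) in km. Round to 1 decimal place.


Step 1: Coefficient = V * (L/D) * Isp = 227 * 15.6 * 1315 = 4656678.0 m
Step 2: Wi/Wf = 217709 / 148328 = 1.467754
Step 3: ln(1.467754) = 0.383733
Step 4: R = 4656678.0 * 0.383733 = 1786922.3 m = 1786.9 km

1786.9


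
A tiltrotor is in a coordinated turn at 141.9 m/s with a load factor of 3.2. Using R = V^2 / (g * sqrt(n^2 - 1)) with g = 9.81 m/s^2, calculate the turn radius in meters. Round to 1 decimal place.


Step 1: V^2 = 141.9^2 = 20135.61
Step 2: n^2 - 1 = 3.2^2 - 1 = 9.24
Step 3: sqrt(9.24) = 3.039737
Step 4: R = 20135.61 / (9.81 * 3.039737) = 675.2 m

675.2


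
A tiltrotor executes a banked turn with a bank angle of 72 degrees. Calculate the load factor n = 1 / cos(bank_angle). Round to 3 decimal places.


Step 1: Convert 72 degrees to radians = 1.256637
Step 2: cos(72 deg) = 0.309017
Step 3: n = 1 / 0.309017 = 3.236

3.236


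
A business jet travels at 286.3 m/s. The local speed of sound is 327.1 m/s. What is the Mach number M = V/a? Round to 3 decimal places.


Step 1: M = V / a = 286.3 / 327.1
Step 2: M = 0.875

0.875


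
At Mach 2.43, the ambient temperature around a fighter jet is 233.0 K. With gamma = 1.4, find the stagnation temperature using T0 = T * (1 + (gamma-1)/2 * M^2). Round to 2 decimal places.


Step 1: (gamma-1)/2 = 0.2
Step 2: M^2 = 5.9049
Step 3: 1 + 0.2 * 5.9049 = 2.18098
Step 4: T0 = 233.0 * 2.18098 = 508.17 K

508.17


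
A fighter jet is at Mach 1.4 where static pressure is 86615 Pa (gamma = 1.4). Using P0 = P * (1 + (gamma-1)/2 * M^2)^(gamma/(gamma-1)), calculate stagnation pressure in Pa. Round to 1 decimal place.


Step 1: (gamma-1)/2 * M^2 = 0.2 * 1.96 = 0.392
Step 2: 1 + 0.392 = 1.392
Step 3: Exponent gamma/(gamma-1) = 3.5
Step 4: P0 = 86615 * 1.392^3.5 = 275632.5 Pa

275632.5


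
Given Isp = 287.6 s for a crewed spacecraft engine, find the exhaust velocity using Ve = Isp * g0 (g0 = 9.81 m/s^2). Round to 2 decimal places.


Step 1: Ve = Isp * g0 = 287.6 * 9.81
Step 2: Ve = 2821.36 m/s

2821.36


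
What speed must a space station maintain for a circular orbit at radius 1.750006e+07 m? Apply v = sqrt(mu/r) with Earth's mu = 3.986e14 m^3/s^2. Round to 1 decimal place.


Step 1: mu / r = 3.986e14 / 1.750006e+07 = 22777064.7643
Step 2: v = sqrt(22777064.7643) = 4772.5 m/s

4772.5


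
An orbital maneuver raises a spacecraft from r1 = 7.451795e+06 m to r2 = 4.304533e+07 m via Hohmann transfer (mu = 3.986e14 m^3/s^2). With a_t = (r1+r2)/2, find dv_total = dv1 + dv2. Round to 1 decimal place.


Step 1: Transfer semi-major axis a_t = (7.451795e+06 + 4.304533e+07) / 2 = 2.524856e+07 m
Step 2: v1 (circular at r1) = sqrt(mu/r1) = 7313.72 m/s
Step 3: v_t1 = sqrt(mu*(2/r1 - 1/a_t)) = 9549.55 m/s
Step 4: dv1 = |9549.55 - 7313.72| = 2235.83 m/s
Step 5: v2 (circular at r2) = 3043.03 m/s, v_t2 = 1653.17 m/s
Step 6: dv2 = |3043.03 - 1653.17| = 1389.85 m/s
Step 7: Total delta-v = 2235.83 + 1389.85 = 3625.7 m/s

3625.7


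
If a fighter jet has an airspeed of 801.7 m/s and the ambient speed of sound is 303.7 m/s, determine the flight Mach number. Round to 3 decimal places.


Step 1: M = V / a = 801.7 / 303.7
Step 2: M = 2.640

2.640


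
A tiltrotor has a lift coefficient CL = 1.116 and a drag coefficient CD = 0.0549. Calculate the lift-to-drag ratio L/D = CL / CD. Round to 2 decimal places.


Step 1: L/D = CL / CD = 1.116 / 0.0549
Step 2: L/D = 20.33

20.33


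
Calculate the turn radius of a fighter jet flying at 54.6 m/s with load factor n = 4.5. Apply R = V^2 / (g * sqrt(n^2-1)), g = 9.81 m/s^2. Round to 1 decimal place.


Step 1: V^2 = 54.6^2 = 2981.16
Step 2: n^2 - 1 = 4.5^2 - 1 = 19.25
Step 3: sqrt(19.25) = 4.387482
Step 4: R = 2981.16 / (9.81 * 4.387482) = 69.3 m

69.3


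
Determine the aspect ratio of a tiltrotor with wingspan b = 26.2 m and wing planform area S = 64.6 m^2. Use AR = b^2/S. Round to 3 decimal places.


Step 1: b^2 = 26.2^2 = 686.44
Step 2: AR = 686.44 / 64.6 = 10.626

10.626


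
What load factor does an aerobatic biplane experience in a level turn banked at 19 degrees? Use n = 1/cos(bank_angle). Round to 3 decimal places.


Step 1: Convert 19 degrees to radians = 0.331613
Step 2: cos(19 deg) = 0.945519
Step 3: n = 1 / 0.945519 = 1.058

1.058


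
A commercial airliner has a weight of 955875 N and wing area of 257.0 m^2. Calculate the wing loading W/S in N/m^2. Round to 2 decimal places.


Step 1: Wing loading = W / S = 955875 / 257.0
Step 2: Wing loading = 3719.36 N/m^2

3719.36


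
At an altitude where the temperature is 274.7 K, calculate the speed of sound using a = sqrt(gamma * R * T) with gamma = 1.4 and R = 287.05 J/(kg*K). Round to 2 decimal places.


Step 1: gamma * R * T = 1.4 * 287.05 * 274.7 = 110393.689
Step 2: a = sqrt(110393.689) = 332.26 m/s

332.26


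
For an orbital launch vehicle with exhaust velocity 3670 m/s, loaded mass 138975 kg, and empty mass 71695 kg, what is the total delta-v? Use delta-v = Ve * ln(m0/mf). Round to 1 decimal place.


Step 1: Mass ratio m0/mf = 138975 / 71695 = 1.93842
Step 2: ln(1.93842) = 0.661873
Step 3: delta-v = 3670 * 0.661873 = 2429.1 m/s

2429.1


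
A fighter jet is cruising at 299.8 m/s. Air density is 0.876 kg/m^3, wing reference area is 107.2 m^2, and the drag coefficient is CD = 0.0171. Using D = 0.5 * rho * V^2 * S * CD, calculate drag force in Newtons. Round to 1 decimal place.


Step 1: Dynamic pressure q = 0.5 * 0.876 * 299.8^2 = 39367.4575 Pa
Step 2: Drag D = q * S * CD = 39367.4575 * 107.2 * 0.0171
Step 3: D = 72165.3 N

72165.3


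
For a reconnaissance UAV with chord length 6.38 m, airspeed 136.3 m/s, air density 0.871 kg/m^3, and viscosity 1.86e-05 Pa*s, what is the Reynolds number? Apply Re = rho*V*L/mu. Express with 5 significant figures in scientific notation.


Step 1: Numerator = rho * V * L = 0.871 * 136.3 * 6.38 = 757.416374
Step 2: Re = 757.416374 / 1.86e-05
Step 3: Re = 4.0721e+07

4.0721e+07


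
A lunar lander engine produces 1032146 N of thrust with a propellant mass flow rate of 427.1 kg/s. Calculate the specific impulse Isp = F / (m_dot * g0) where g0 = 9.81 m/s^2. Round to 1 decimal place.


Step 1: m_dot * g0 = 427.1 * 9.81 = 4189.85
Step 2: Isp = 1032146 / 4189.85 = 246.3 s

246.3


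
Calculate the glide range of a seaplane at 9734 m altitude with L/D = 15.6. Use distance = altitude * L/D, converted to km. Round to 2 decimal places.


Step 1: Glide distance = altitude * L/D = 9734 * 15.6 = 151850.4 m
Step 2: Convert to km: 151850.4 / 1000 = 151.85 km

151.85


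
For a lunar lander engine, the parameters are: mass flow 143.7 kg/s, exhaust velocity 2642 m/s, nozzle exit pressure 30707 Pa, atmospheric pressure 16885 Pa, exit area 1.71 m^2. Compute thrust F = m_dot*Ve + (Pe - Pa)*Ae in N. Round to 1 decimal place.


Step 1: Momentum thrust = m_dot * Ve = 143.7 * 2642 = 379655.4 N
Step 2: Pressure thrust = (Pe - Pa) * Ae = (30707 - 16885) * 1.71 = 23635.62 N
Step 3: Total thrust F = 379655.4 + 23635.62 = 403291.0 N

403291.0


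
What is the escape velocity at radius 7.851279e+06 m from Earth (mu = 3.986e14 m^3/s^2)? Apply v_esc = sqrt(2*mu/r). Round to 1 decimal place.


Step 1: 2*mu/r = 2 * 3.986e14 / 7.851279e+06 = 101537596.6132
Step 2: v_esc = sqrt(101537596.6132) = 10076.6 m/s

10076.6


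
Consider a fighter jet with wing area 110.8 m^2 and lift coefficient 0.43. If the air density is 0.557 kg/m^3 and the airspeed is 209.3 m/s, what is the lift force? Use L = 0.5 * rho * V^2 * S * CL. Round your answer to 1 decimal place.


Step 1: Calculate dynamic pressure q = 0.5 * 0.557 * 209.3^2 = 0.5 * 0.557 * 43806.49 = 12200.1075 Pa
Step 2: Multiply by wing area and lift coefficient: L = 12200.1075 * 110.8 * 0.43
Step 3: L = 1351771.9071 * 0.43 = 581261.9 N

581261.9


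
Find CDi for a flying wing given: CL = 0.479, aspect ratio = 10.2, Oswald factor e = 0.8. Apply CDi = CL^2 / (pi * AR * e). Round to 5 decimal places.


Step 1: CL^2 = 0.479^2 = 0.229441
Step 2: pi * AR * e = 3.14159 * 10.2 * 0.8 = 25.635396
Step 3: CDi = 0.229441 / 25.635396 = 0.00895

0.00895


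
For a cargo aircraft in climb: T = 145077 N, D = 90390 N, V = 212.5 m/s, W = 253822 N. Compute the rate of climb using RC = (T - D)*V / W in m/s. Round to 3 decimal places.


Step 1: Excess thrust = T - D = 145077 - 90390 = 54687 N
Step 2: Excess power = 54687 * 212.5 = 11620987.5 W
Step 3: RC = 11620987.5 / 253822 = 45.784 m/s

45.784


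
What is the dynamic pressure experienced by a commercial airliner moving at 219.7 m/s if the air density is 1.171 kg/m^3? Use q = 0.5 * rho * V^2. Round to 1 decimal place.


Step 1: V^2 = 219.7^2 = 48268.09
Step 2: q = 0.5 * 1.171 * 48268.09
Step 3: q = 28261.0 Pa

28261.0


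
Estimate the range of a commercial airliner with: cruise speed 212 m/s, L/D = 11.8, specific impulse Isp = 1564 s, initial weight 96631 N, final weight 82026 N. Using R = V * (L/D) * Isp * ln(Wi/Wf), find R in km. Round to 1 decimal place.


Step 1: Coefficient = V * (L/D) * Isp = 212 * 11.8 * 1564 = 3912502.4 m
Step 2: Wi/Wf = 96631 / 82026 = 1.178053
Step 3: ln(1.178053) = 0.163863
Step 4: R = 3912502.4 * 0.163863 = 641115.7 m = 641.1 km

641.1


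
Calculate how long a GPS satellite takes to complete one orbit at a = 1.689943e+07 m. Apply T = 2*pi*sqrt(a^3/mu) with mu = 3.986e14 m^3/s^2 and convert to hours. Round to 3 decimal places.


Step 1: a^3 / mu = 4.826321e+21 / 3.986e14 = 1.210818e+07
Step 2: sqrt(1.210818e+07) = 3479.681 s
Step 3: T = 2*pi * 3479.681 = 21863.48 s
Step 4: T in hours = 21863.48 / 3600 = 6.073 hours

6.073


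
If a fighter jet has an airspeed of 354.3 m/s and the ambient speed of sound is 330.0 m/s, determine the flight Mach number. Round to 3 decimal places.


Step 1: M = V / a = 354.3 / 330.0
Step 2: M = 1.074

1.074


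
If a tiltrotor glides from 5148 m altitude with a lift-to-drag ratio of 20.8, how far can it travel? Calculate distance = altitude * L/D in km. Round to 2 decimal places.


Step 1: Glide distance = altitude * L/D = 5148 * 20.8 = 107078.4 m
Step 2: Convert to km: 107078.4 / 1000 = 107.08 km

107.08


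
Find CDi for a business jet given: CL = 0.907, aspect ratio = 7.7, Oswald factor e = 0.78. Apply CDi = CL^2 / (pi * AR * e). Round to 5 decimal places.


Step 1: CL^2 = 0.907^2 = 0.822649
Step 2: pi * AR * e = 3.14159 * 7.7 * 0.78 = 18.868405
Step 3: CDi = 0.822649 / 18.868405 = 0.04360

0.04360


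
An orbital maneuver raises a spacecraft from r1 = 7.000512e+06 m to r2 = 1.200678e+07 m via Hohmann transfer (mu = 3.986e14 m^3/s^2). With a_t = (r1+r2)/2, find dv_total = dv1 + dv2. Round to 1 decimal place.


Step 1: Transfer semi-major axis a_t = (7.000512e+06 + 1.200678e+07) / 2 = 9.503646e+06 m
Step 2: v1 (circular at r1) = sqrt(mu/r1) = 7545.77 m/s
Step 3: v_t1 = sqrt(mu*(2/r1 - 1/a_t)) = 8481.48 m/s
Step 4: dv1 = |8481.48 - 7545.77| = 935.71 m/s
Step 5: v2 (circular at r2) = 5761.76 m/s, v_t2 = 4945.1 m/s
Step 6: dv2 = |5761.76 - 4945.1| = 816.66 m/s
Step 7: Total delta-v = 935.71 + 816.66 = 1752.4 m/s

1752.4


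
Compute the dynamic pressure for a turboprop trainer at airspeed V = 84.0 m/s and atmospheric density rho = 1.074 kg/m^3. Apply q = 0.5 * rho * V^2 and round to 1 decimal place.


Step 1: V^2 = 84.0^2 = 7056.0
Step 2: q = 0.5 * 1.074 * 7056.0
Step 3: q = 3789.1 Pa

3789.1


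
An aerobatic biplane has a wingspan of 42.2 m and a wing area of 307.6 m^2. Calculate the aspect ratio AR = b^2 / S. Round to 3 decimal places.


Step 1: b^2 = 42.2^2 = 1780.84
Step 2: AR = 1780.84 / 307.6 = 5.789

5.789


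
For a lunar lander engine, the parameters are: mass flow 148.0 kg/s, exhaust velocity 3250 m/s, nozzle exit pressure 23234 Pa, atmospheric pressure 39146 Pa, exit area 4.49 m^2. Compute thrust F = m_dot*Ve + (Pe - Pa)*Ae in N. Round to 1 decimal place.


Step 1: Momentum thrust = m_dot * Ve = 148.0 * 3250 = 481000.0 N
Step 2: Pressure thrust = (Pe - Pa) * Ae = (23234 - 39146) * 4.49 = -71444.88 N
Step 3: Total thrust F = 481000.0 + -71444.88 = 409555.1 N

409555.1


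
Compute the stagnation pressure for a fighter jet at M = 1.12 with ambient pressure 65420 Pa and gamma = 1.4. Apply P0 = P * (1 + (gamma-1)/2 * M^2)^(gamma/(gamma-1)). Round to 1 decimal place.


Step 1: (gamma-1)/2 * M^2 = 0.2 * 1.2544 = 0.25088
Step 2: 1 + 0.25088 = 1.25088
Step 3: Exponent gamma/(gamma-1) = 3.5
Step 4: P0 = 65420 * 1.25088^3.5 = 143207.4 Pa

143207.4


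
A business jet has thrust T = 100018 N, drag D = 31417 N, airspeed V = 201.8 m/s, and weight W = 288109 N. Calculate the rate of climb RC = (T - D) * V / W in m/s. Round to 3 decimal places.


Step 1: Excess thrust = T - D = 100018 - 31417 = 68601 N
Step 2: Excess power = 68601 * 201.8 = 13843681.8 W
Step 3: RC = 13843681.8 / 288109 = 48.050 m/s

48.050


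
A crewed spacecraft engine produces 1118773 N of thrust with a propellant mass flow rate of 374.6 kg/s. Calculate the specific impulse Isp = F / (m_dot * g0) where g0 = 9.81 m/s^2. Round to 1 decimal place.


Step 1: m_dot * g0 = 374.6 * 9.81 = 3674.83
Step 2: Isp = 1118773 / 3674.83 = 304.4 s

304.4


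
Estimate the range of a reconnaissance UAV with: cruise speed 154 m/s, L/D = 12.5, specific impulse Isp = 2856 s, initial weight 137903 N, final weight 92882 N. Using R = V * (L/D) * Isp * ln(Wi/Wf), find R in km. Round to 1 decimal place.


Step 1: Coefficient = V * (L/D) * Isp = 154 * 12.5 * 2856 = 5497800.0 m
Step 2: Wi/Wf = 137903 / 92882 = 1.484712
Step 3: ln(1.484712) = 0.395221
Step 4: R = 5497800.0 * 0.395221 = 2172844.2 m = 2172.8 km

2172.8


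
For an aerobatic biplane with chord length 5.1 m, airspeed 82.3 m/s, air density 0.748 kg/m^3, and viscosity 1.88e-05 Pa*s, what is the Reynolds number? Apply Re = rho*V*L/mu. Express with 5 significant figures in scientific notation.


Step 1: Numerator = rho * V * L = 0.748 * 82.3 * 5.1 = 313.95804
Step 2: Re = 313.95804 / 1.88e-05
Step 3: Re = 1.6700e+07

1.6700e+07


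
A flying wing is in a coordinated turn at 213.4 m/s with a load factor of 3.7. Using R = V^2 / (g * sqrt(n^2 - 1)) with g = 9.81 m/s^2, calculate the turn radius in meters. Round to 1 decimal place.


Step 1: V^2 = 213.4^2 = 45539.56
Step 2: n^2 - 1 = 3.7^2 - 1 = 12.69
Step 3: sqrt(12.69) = 3.562303
Step 4: R = 45539.56 / (9.81 * 3.562303) = 1303.1 m

1303.1


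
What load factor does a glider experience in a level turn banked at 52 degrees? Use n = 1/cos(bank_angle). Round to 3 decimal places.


Step 1: Convert 52 degrees to radians = 0.907571
Step 2: cos(52 deg) = 0.615661
Step 3: n = 1 / 0.615661 = 1.624

1.624


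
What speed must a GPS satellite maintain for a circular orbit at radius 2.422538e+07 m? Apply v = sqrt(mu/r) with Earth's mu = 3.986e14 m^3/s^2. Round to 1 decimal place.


Step 1: mu / r = 3.986e14 / 2.422538e+07 = 16453818.2683
Step 2: v = sqrt(16453818.2683) = 4056.3 m/s

4056.3


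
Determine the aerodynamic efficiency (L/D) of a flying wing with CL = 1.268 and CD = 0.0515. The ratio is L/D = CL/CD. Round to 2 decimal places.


Step 1: L/D = CL / CD = 1.268 / 0.0515
Step 2: L/D = 24.62

24.62


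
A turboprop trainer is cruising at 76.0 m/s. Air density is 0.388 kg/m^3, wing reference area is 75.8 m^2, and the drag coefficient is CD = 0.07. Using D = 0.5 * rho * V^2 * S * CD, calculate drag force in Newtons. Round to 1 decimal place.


Step 1: Dynamic pressure q = 0.5 * 0.388 * 76.0^2 = 1120.544 Pa
Step 2: Drag D = q * S * CD = 1120.544 * 75.8 * 0.07
Step 3: D = 5945.6 N

5945.6


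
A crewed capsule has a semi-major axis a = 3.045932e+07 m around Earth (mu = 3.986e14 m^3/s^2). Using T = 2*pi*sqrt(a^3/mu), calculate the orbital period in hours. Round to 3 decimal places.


Step 1: a^3 / mu = 2.825925e+22 / 3.986e14 = 7.089626e+07
Step 2: sqrt(7.089626e+07) = 8419.9916 s
Step 3: T = 2*pi * 8419.9916 = 52904.37 s
Step 4: T in hours = 52904.37 / 3600 = 14.696 hours

14.696


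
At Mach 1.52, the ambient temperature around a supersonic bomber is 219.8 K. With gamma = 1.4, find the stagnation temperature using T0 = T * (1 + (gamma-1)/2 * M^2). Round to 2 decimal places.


Step 1: (gamma-1)/2 = 0.2
Step 2: M^2 = 2.3104
Step 3: 1 + 0.2 * 2.3104 = 1.46208
Step 4: T0 = 219.8 * 1.46208 = 321.37 K

321.37


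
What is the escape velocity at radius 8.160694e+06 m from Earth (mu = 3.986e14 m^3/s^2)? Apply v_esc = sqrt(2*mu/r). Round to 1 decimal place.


Step 1: 2*mu/r = 2 * 3.986e14 / 8.160694e+06 = 97687770.1823
Step 2: v_esc = sqrt(97687770.1823) = 9883.7 m/s

9883.7


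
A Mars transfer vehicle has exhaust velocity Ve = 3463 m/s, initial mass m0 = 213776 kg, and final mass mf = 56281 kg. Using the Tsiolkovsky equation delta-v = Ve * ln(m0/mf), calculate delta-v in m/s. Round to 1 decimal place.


Step 1: Mass ratio m0/mf = 213776 / 56281 = 3.798369
Step 2: ln(3.798369) = 1.334572
Step 3: delta-v = 3463 * 1.334572 = 4621.6 m/s

4621.6


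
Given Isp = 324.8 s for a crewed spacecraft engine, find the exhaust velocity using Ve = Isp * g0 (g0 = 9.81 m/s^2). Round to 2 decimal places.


Step 1: Ve = Isp * g0 = 324.8 * 9.81
Step 2: Ve = 3186.29 m/s

3186.29


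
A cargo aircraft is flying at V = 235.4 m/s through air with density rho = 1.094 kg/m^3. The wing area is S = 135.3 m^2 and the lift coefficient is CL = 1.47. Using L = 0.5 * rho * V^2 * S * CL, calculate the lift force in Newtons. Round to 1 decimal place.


Step 1: Calculate dynamic pressure q = 0.5 * 1.094 * 235.4^2 = 0.5 * 1.094 * 55413.16 = 30310.9985 Pa
Step 2: Multiply by wing area and lift coefficient: L = 30310.9985 * 135.3 * 1.47
Step 3: L = 4101078.0998 * 1.47 = 6028584.8 N

6028584.8


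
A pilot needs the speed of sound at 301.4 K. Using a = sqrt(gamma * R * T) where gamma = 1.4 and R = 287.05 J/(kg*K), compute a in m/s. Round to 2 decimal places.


Step 1: gamma * R * T = 1.4 * 287.05 * 301.4 = 121123.618
Step 2: a = sqrt(121123.618) = 348.03 m/s

348.03


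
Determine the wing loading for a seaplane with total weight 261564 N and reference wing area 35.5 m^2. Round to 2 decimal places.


Step 1: Wing loading = W / S = 261564 / 35.5
Step 2: Wing loading = 7368.00 N/m^2

7368.00


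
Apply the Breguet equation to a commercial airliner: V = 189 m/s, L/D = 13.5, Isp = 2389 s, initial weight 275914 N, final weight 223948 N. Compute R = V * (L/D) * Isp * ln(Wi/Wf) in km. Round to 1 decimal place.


Step 1: Coefficient = V * (L/D) * Isp = 189 * 13.5 * 2389 = 6095533.5 m
Step 2: Wi/Wf = 275914 / 223948 = 1.232045
Step 3: ln(1.232045) = 0.208675
Step 4: R = 6095533.5 * 0.208675 = 1271987.5 m = 1272.0 km

1272.0


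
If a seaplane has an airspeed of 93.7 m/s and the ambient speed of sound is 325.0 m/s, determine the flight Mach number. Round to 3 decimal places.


Step 1: M = V / a = 93.7 / 325.0
Step 2: M = 0.288

0.288


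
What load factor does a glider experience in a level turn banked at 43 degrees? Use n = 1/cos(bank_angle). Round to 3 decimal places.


Step 1: Convert 43 degrees to radians = 0.750492
Step 2: cos(43 deg) = 0.731354
Step 3: n = 1 / 0.731354 = 1.367

1.367
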